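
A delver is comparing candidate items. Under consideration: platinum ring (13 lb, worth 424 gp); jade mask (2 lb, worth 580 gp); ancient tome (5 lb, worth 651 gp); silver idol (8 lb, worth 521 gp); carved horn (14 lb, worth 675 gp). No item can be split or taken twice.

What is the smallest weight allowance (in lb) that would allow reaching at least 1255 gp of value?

15

Need the lightest bundle worth ≥ 1255.
jade mask + ancient tome + silver idol reaches 1752 using 15 lb.
Any bundle with less than 15 lb falls short of 1255.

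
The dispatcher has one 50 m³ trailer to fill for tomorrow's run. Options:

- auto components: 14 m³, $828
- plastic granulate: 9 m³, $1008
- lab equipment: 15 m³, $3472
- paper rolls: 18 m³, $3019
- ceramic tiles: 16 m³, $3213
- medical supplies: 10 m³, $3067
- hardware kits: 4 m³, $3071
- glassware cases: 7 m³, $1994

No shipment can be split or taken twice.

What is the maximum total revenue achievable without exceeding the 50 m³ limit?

A density-first pass picks plastic granulate + lab equipment + medical supplies + hardware kits + glassware cases — 12612 at 45 m³.
Dropping plastic granulate and glassware cases frees 16 m³; slotting in ceramic tiles (16 m³) lifts the total to 12823 at 45 m³.

12823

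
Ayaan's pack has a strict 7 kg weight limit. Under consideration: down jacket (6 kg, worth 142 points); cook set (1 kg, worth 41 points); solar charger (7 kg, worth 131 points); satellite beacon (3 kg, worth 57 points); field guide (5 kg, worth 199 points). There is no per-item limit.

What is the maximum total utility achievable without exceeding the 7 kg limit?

Taking 7×cook set: 7 kg used, 287 in utility.
Every other selection either busts 7 kg or fails to beat 287.

287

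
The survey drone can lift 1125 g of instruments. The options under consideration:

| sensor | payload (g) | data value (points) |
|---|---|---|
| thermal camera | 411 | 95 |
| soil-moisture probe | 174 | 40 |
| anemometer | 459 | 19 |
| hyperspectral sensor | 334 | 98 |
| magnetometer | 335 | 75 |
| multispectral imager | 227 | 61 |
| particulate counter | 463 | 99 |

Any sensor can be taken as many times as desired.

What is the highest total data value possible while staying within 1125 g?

Filling by ratio: 3×hyperspectral sensor for 294, with 123 g left unused.
The 334 g tied up in hyperspectral sensor is better spent on 2×multispectral imager — total rises to 318 (1122 g).

318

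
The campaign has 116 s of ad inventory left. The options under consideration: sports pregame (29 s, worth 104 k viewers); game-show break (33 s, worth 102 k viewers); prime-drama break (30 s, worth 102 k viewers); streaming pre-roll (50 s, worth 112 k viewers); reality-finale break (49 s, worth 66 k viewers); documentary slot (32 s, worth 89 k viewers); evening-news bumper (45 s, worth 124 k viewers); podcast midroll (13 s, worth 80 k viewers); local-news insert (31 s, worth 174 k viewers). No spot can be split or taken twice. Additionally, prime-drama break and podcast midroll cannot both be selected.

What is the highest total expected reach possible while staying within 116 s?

Best packing: sports pregame + game-show break + podcast midroll + local-news insert — 106 s, 460 total.
The closest alternative, sports pregame + documentary slot + podcast midroll + local-news insert, reaches only 447.

460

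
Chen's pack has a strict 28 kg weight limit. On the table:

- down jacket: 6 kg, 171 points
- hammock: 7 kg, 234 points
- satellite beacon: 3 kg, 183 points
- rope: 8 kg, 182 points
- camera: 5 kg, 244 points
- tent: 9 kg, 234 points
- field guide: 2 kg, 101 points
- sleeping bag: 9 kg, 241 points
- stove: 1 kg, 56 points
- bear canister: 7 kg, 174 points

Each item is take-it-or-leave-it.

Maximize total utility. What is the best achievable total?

Density check — satellite beacon 61.00, stove 56.00, field guide 50.50 are the best per kg.
Filling by ratio: down jacket + hammock + satellite beacon + camera + field guide + stove for 989, with 4 kg left unused.
Replace down jacket with sleeping bag: the trade gains 70 net, giving 1059 at 27 kg.

1059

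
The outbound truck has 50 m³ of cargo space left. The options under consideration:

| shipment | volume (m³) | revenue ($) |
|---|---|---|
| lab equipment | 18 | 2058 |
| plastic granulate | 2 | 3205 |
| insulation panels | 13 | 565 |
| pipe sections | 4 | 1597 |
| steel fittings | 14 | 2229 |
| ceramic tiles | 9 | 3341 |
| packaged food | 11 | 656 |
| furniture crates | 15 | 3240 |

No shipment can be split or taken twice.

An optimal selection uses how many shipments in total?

5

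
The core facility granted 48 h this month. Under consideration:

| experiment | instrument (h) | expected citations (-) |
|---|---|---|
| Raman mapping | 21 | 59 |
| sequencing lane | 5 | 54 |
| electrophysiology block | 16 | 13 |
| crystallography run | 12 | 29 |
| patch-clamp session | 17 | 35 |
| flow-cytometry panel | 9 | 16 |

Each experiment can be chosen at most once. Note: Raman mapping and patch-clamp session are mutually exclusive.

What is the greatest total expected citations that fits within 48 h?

158

Ranking by ratio (expected citations/h): sequencing lane 10.80, Raman mapping 2.81, crystallography run 2.42.
Taking Raman mapping + sequencing lane + crystallography run + flow-cytometry panel: 47 h used, 158 in expected citations.
The closest alternative, Raman mapping + sequencing lane + crystallography run, reaches only 142.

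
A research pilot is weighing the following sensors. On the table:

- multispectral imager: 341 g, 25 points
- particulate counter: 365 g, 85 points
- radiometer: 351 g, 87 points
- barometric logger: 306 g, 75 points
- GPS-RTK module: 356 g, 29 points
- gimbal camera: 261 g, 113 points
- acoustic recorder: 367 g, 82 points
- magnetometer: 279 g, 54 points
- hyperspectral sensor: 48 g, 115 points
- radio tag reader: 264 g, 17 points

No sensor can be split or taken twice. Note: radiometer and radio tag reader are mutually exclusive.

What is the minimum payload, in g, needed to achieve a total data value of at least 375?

966

Minimise g subject to total data value ≥ 375.
radiometer + barometric logger + gimbal camera + hyperspectral sensor reaches 390 using 966 g.
Any bundle with less than 966 g falls short of 375.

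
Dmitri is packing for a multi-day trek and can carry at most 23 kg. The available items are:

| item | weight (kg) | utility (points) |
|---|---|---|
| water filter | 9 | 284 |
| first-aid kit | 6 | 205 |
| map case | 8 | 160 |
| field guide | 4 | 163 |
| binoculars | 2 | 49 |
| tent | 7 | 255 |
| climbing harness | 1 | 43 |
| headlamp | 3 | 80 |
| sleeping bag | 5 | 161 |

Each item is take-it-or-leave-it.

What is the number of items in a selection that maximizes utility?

Best achievable utility is 827.
For example first-aid kit + field guide + tent + climbing harness + sleeping bag achieves it, using 23 kg.
All optima have 5 items.

5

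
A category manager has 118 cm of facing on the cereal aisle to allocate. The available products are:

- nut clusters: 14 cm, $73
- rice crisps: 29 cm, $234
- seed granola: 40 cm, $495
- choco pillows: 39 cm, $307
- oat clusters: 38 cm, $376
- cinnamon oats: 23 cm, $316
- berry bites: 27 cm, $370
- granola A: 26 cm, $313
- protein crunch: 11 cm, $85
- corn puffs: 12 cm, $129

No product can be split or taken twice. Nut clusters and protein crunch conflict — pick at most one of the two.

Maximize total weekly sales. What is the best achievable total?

Taking seed granola + cinnamon oats + berry bites + granola A: 116 cm used, 1494 in weekly sales.

1494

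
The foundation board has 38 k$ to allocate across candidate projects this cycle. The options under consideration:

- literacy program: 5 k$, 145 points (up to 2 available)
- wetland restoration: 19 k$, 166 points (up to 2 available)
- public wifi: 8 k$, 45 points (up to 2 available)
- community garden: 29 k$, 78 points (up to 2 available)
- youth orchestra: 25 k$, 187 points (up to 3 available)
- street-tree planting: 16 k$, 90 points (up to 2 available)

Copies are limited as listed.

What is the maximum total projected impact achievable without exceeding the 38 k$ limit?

501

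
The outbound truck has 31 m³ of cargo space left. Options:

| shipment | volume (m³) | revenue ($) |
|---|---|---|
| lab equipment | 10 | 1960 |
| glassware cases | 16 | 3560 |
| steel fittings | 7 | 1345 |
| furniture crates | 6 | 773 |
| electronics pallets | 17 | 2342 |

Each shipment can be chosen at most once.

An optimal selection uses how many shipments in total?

The maximum revenue within 31 m³ is 5678.
For example glassware cases + steel fittings + furniture crates achieves it, using 29 m³.
All optima have 3 shipments.

3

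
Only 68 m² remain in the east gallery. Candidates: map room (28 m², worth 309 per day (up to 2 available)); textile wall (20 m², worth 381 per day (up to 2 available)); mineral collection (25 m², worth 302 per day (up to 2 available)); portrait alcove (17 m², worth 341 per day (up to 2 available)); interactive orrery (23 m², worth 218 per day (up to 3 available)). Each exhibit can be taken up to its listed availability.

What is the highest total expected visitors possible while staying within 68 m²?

The ratio heuristic lands on textile wall + 2×portrait alcove (1063) but leaves 14 m² idle.
Replace portrait alcove with textile wall: the trade gains 40 net, giving 1103 at 57 m².
Every other selection either busts 68 m² or exceeds an availability limit or fails to beat 1103.

1103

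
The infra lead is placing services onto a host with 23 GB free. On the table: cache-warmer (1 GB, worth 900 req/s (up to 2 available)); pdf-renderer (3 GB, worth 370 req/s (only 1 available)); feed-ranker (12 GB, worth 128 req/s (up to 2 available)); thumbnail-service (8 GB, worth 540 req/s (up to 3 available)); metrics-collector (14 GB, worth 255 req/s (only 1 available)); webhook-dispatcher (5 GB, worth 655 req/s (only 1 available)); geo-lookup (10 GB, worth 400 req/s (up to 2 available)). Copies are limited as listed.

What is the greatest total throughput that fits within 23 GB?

3535

Ranking by ratio (throughput/GB): cache-warmer 900.00, webhook-dispatcher 131.00, pdf-renderer 123.33, thumbnail-service 67.50.
A density-first pass picks 2×cache-warmer + pdf-renderer + thumbnail-service + webhook-dispatcher — 3365 at 18 GB.
Replace pdf-renderer with thumbnail-service: the trade gains 170 net, giving 3535 at 23 GB.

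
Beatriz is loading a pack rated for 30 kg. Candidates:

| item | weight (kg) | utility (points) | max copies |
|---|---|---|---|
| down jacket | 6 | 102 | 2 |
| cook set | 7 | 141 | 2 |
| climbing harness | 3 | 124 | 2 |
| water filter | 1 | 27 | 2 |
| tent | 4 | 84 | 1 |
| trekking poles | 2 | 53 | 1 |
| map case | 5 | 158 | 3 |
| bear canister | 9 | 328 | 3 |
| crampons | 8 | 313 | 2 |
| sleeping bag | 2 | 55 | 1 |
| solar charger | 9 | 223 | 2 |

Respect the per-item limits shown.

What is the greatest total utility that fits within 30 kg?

1133

Taking the top-ratio items first gives 2×climbing harness + water filter + map case + 2×crampons + sleeping bag for 1114 (30 kg).
The 9 kg tied up in climbing harness and water filter and map case is better spent on bear canister — total rises to 1133 (30 kg).
No other feasible combination exceeds 1133.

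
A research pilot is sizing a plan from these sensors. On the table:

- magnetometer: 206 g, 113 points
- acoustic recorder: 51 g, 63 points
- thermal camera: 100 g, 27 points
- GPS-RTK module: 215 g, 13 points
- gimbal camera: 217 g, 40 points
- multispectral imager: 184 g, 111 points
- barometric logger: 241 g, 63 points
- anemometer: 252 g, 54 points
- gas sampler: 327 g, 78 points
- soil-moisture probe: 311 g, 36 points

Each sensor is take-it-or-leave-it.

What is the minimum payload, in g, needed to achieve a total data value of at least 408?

999

Need the lightest bundle worth ≥ 408.
magnetometer + acoustic recorder + thermal camera + gimbal camera + multispectral imager + barometric logger reaches 417 using 999 g.
No combination under 999 g hits 408.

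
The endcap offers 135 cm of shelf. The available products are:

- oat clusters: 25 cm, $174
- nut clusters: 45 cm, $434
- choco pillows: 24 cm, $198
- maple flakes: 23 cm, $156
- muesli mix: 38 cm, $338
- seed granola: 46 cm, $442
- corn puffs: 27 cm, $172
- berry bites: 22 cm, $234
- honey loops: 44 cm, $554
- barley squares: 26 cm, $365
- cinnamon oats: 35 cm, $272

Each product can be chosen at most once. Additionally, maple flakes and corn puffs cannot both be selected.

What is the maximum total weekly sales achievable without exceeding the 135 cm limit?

1491

Density check — barley squares 14.04, honey loops 12.59, berry bites 10.64 are the best per cm.
Best packing: muesli mix + berry bites + honey loops + barley squares — 130 cm, 1491 total.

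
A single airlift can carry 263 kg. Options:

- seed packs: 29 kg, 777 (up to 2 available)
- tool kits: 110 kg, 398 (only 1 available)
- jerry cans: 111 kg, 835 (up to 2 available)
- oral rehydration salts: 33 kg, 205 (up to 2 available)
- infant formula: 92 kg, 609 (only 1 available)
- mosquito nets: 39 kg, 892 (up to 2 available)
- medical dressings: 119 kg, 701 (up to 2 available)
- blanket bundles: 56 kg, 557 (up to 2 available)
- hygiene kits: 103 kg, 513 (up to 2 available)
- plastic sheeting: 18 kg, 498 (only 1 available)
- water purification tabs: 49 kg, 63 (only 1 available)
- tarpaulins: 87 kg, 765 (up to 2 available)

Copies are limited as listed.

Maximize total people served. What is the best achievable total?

Density check — plastic sheeting 27.67, seed packs 26.79, mosquito nets 22.87, blanket bundles 9.95 are the best per kg.
Taking the top-ratio supplies first gives 2×seed packs + oral rehydration salts + 2×mosquito nets + blanket bundles + plastic sheeting for 4598 (243 kg).
The 89 kg tied up in oral rehydration salts and blanket bundles is better spent on tarpaulins — total rises to 4601 (241 kg).
No other feasible combination exceeds 4601.

4601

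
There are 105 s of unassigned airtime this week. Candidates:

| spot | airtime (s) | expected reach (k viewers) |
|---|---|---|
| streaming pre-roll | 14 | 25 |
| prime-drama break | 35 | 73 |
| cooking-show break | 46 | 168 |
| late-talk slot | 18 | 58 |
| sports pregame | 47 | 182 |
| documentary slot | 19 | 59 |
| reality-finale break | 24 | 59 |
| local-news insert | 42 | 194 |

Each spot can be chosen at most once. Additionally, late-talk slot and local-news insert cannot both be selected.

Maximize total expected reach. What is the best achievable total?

401

Best packing: streaming pre-roll + sports pregame + local-news insert — 103 s, 401 total.
That's the maximum — no feasible swap from here does better than 401.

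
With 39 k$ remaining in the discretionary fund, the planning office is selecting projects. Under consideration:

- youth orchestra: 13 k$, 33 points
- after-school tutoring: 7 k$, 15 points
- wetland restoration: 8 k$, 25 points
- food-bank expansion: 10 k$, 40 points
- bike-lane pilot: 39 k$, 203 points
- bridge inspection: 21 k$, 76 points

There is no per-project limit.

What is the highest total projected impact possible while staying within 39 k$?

Ranking by ratio (projected impact/k$): bike-lane pilot 5.21, food-bank expansion 4.00, bridge inspection 3.62.
Taking bike-lane pilot: 39 k$ used, 203 in projected impact.

203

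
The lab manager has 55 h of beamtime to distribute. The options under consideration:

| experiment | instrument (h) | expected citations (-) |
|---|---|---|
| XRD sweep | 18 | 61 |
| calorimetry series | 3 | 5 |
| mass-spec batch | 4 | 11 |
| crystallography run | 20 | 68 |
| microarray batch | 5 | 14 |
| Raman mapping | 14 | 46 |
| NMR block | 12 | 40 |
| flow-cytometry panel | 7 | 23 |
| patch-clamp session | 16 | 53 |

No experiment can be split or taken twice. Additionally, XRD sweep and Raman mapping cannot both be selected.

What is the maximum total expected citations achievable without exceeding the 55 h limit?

184

Taking the top-ratio experiments first gives XRD sweep + crystallography run + microarray batch + NMR block for 183 (55 h).
Dropping XRD sweep and microarray batch frees 23 h; slotting in flow-cytometry panel + patch-clamp session (23 h) lifts the total to 184 at 55 h.
That's the maximum — no feasible swap from here does better than 184.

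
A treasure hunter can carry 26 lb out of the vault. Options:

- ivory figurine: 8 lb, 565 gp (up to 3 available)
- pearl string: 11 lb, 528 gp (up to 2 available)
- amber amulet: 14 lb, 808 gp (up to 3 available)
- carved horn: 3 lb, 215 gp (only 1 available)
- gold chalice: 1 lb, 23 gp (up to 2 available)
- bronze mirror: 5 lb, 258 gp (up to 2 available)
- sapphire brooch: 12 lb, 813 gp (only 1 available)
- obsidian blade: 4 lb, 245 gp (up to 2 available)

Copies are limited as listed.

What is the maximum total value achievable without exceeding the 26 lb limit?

1741

Filling by ratio: 2×ivory figurine + carved horn + 2×gold chalice + obsidian blade for 1636, with 1 lb left unused.
The 7 lb tied up in carved horn and obsidian blade is better spent on ivory figurine — total rises to 1741 (26 lb).
Nothing else within 26 lb beats 1741.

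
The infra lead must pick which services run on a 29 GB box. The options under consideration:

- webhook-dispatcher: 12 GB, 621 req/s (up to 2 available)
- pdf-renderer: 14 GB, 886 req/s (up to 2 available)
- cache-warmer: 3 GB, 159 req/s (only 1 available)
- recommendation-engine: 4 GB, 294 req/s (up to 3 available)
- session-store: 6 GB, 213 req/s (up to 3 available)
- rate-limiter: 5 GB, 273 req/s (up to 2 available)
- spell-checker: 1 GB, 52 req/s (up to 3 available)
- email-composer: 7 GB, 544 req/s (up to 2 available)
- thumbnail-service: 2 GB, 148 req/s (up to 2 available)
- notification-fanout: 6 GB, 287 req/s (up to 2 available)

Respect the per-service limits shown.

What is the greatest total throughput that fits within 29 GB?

Density check — email-composer 77.71, thumbnail-service 74.00, recommendation-engine 73.50, pdf-renderer 63.29 are the best per GB.
Greedy by ratio would take cache-warmer + 2×recommendation-engine + 2×email-composer + 2×thumbnail-service: 29 GB used, total 2131.
The 5 GB tied up in cache-warmer and thumbnail-service is better spent on recommendation-engine + spell-checker — total rises to 2170 (29 GB).
Nothing else within 29 GB beats 2170.

2170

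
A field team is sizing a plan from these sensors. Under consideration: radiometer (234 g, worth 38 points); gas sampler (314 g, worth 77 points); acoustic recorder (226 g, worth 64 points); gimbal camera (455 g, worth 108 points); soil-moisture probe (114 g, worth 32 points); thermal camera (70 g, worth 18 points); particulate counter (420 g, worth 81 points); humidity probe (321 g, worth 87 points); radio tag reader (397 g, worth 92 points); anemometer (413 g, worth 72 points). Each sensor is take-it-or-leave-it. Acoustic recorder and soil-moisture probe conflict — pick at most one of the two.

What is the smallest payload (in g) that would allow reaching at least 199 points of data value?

819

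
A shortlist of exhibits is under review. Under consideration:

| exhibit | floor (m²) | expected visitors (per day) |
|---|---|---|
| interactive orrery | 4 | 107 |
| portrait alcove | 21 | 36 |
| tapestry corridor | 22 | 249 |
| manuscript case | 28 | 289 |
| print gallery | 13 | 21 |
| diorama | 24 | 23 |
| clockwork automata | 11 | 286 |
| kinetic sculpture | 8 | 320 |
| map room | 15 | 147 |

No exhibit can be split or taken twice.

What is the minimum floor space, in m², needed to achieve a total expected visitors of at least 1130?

Look for the lowest-floor combination reaching 1130.
Taking interactive orrery + manuscript case + clockwork automata + kinetic sculpture + map room gives 1149 (≥ 1130) for 66 m².
No combination under 66 m² hits 1130.

66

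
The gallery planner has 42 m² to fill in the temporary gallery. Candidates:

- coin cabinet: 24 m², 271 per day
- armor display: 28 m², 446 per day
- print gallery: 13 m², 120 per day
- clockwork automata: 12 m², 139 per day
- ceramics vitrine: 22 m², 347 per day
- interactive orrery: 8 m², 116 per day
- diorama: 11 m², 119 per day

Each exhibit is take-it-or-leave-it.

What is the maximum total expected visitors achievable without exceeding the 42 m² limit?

602

Ranking by ratio (expected visitors/m²): armor display 15.93, ceramics vitrine 15.77, interactive orrery 14.50, clockwork automata 11.58.
Greedy by ratio would take armor display + interactive orrery: 36 m² used, total 562.
The 28 m² tied up in armor display is better spent on clockwork automata + ceramics vitrine — total rises to 602 (42 m²).
Every other selection either busts 42 m² or fails to beat 602.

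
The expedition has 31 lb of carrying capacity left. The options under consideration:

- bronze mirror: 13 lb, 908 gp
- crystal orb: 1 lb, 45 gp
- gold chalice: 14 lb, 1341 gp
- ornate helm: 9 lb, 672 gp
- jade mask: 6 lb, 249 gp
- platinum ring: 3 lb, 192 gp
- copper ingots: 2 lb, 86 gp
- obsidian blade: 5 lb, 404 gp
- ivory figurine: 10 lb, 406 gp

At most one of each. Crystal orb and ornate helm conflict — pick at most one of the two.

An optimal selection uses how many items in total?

Best achievable value is 2609.
For example gold chalice + ornate helm + platinum ring + obsidian blade achieves it, using 31 lb.
Every optimal selection uses 4 items.

4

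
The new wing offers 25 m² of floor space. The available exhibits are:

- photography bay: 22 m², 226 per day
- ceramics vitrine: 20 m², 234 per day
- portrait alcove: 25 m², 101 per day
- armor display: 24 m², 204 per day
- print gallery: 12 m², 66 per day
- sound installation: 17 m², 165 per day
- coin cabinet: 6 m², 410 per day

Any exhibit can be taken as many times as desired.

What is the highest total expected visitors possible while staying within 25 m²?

4×coin cabinet uses 24 of the 25 m² and totals 1640.
That's the maximum — no swap from here does better than 1640.

1640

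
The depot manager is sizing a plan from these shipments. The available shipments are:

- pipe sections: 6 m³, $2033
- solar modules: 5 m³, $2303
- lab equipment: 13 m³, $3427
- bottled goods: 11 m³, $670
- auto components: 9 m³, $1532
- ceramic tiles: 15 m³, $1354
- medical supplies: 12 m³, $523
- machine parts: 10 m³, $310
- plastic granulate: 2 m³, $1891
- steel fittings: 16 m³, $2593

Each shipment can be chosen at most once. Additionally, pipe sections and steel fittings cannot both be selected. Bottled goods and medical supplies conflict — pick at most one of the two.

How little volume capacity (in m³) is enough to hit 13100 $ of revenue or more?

60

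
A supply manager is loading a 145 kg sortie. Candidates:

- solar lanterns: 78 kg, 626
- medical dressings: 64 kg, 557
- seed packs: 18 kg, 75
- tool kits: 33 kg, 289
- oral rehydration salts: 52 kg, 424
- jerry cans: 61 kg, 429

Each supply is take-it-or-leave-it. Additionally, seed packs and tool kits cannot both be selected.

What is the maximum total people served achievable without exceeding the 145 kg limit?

Taking solar lanterns + medical dressings: 142 kg used, 1183 in people served.

1183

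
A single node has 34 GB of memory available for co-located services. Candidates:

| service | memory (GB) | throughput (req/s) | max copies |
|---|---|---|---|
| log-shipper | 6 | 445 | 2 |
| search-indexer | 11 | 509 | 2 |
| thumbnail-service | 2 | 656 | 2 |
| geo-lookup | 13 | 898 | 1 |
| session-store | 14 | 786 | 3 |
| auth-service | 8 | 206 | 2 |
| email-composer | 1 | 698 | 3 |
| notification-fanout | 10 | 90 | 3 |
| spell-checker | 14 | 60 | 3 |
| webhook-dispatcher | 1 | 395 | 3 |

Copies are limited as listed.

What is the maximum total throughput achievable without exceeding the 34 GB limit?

A density-first pass picks 2×log-shipper + search-indexer + 2×thumbnail-service + 3×email-composer + 3×webhook-dispatcher — 5990 at 33 GB.
Dropping 2×log-shipper frees 12 GB; slotting in geo-lookup (13 GB) lifts the total to 5998 at 34 GB.
No other feasible combination exceeds 5998.

5998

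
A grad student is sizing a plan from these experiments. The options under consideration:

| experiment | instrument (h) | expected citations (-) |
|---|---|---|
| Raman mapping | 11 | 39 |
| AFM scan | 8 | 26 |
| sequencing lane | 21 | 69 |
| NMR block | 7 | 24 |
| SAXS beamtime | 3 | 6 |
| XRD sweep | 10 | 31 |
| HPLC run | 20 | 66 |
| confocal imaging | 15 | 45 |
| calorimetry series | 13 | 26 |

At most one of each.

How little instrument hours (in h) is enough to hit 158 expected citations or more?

47

Minimise h subject to total expected citations ≥ 158.
Raman mapping + AFM scan + sequencing lane + NMR block reaches 158 using 47 h.
Any bundle with less than 47 h falls short of 158.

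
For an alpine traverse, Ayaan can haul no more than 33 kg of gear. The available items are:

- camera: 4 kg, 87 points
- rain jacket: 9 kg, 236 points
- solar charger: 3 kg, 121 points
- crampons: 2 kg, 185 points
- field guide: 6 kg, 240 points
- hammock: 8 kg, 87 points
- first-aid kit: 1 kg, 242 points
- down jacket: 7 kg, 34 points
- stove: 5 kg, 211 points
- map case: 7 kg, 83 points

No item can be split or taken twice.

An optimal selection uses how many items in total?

7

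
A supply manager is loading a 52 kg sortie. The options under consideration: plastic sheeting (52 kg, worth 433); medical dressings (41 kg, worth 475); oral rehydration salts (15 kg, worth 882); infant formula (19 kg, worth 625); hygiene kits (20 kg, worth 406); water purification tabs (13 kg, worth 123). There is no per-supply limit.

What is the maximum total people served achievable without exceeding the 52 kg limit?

The ratio ordering already packs tightly: 3×oral rehydration salts, 45 kg, 2646.
No other feasible combination exceeds 2646.

2646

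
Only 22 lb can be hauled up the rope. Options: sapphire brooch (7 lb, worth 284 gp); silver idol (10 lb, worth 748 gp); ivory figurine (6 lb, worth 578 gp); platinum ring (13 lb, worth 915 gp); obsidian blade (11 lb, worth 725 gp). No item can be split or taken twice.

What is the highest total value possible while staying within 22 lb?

By value per lb: ivory figurine 96.33, silver idol 74.80, platinum ring 70.38 lead.
A density-first pass picks silver idol + ivory figurine — 1326 at 16 lb.
Dropping silver idol frees 10 lb; slotting in platinum ring (13 lb) lifts the total to 1493 at 19 lb.
Nothing else within 22 lb beats 1493.

1493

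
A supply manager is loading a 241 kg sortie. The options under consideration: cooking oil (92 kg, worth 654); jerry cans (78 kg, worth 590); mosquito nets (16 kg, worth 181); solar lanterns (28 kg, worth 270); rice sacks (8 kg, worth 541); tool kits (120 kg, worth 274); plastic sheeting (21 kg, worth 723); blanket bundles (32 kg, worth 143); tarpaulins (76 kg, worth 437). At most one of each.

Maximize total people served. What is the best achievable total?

2806

A density-first pass picks jerry cans + mosquito nets + solar lanterns + rice sacks + plastic sheeting + tarpaulins — 2742 at 227 kg.
Dropping jerry cans frees 78 kg; slotting in cooking oil (92 kg) lifts the total to 2806 at 241 kg.
Nothing else within 241 kg beats 2806.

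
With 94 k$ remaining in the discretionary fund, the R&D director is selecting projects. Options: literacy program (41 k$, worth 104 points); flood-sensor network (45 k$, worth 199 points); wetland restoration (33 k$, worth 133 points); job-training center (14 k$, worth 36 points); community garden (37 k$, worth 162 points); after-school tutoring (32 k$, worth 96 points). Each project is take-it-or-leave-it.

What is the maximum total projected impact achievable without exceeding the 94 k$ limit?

368

Taking the top-ratio projects first gives flood-sensor network + community garden for 361 (82 k$).
The 37 k$ tied up in community garden is better spent on wetland restoration + job-training center — total rises to 368 (92 k$).
No other feasible combination exceeds 368.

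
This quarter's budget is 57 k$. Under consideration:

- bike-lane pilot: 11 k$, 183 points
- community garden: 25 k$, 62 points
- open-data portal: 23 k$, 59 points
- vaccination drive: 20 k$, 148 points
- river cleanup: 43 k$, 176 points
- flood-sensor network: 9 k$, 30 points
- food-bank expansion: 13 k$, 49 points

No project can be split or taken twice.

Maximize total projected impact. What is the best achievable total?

410

Ranking by ratio (projected impact/k$): bike-lane pilot 16.64, vaccination drive 7.40, river cleanup 4.09.
Bike-lane pilot + vaccination drive + flood-sensor network + food-bank expansion uses 53 of the 57 k$ and totals 410.
An exhaustive check of the 128 subsets confirms 410.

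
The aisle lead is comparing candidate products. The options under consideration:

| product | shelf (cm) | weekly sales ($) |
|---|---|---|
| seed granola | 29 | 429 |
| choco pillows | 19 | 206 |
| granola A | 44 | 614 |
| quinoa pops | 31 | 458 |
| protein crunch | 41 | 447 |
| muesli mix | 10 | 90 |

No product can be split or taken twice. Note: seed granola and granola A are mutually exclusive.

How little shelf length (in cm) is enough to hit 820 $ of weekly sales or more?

60

Minimise cm subject to total weekly sales ≥ 820.
Taking seed granola + quinoa pops gives 887 (≥ 820) for 60 cm.
Any bundle with less than 60 cm falls short of 820.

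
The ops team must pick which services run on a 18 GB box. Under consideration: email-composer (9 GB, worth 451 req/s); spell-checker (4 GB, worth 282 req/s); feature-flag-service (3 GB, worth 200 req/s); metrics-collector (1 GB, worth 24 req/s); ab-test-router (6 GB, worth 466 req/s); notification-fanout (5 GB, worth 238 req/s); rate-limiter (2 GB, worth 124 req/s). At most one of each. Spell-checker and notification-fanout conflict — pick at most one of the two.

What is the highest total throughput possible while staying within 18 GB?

1117

Greedy by ratio would take spell-checker + feature-flag-service + metrics-collector + ab-test-router + rate-limiter: 16 GB used, total 1096.
The 7 GB tied up in spell-checker and metrics-collector and rate-limiter is better spent on email-composer — total rises to 1117 (18 GB).
Next best is spell-checker + feature-flag-service + metrics-collector + ab-test-router + rate-limiter at 1096 (16 GB) — short by 21.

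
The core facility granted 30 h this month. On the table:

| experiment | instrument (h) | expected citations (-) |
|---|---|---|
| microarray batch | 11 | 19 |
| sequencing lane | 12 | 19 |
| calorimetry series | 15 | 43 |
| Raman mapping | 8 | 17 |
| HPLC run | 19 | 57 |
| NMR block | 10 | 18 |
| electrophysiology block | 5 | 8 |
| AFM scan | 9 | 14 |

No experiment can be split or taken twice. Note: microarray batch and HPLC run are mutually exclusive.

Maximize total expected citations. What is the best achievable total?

Greedy by ratio would take Raman mapping + HPLC run: 27 h used, total 74.
The 8 h tied up in Raman mapping is better spent on NMR block — total rises to 75 (29 h).
Runner-up Raman mapping + HPLC run tops out at 74.

75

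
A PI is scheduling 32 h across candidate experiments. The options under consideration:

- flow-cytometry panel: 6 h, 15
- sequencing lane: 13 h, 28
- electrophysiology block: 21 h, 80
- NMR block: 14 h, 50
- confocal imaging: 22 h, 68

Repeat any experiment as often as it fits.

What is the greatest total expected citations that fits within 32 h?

Filling by ratio: flow-cytometry panel + electrophysiology block for 95, with 5 h left unused.
Replace flow-cytometry panel and electrophysiology block with 2×NMR block: the trade gains 5 net, giving 100 at 28 h.

100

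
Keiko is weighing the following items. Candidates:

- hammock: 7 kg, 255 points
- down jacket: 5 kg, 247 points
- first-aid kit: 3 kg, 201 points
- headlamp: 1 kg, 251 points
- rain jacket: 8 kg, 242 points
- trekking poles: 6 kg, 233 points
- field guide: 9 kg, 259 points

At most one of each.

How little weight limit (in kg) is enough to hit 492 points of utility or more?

Need the lightest bundle worth ≥ 492.
down jacket + headlamp reaches 498 using 6 kg.
No combination under 6 kg hits 492.

6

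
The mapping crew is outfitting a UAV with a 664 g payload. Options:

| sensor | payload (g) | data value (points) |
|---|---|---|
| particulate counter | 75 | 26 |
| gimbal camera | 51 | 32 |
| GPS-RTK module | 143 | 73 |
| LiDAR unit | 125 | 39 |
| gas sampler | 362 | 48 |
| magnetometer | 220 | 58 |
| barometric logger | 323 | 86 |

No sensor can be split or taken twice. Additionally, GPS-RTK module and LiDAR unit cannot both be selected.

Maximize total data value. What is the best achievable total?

217

Taking particulate counter + gimbal camera + GPS-RTK module + barometric logger: 592 g used, 217 in data value.
The closest alternative, gimbal camera + GPS-RTK module + barometric logger, reaches only 191.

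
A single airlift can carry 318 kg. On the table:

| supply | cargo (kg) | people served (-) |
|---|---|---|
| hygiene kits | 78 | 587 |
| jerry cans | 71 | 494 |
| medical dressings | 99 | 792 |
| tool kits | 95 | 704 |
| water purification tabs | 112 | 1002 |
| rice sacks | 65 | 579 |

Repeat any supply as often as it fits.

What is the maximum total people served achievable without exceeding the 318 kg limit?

Ranking by ratio (people served/kg): water purification tabs 8.95, rice sacks 8.91, medical dressings 8.00.
Filling by ratio: 2×water purification tabs + rice sacks for 2583, with 29 kg left unused.
Replace water purification tabs with 2×rice sacks: the trade gains 156 net, giving 2739 at 307 kg.
That's the maximum — no swap from here does better than 2739.

2739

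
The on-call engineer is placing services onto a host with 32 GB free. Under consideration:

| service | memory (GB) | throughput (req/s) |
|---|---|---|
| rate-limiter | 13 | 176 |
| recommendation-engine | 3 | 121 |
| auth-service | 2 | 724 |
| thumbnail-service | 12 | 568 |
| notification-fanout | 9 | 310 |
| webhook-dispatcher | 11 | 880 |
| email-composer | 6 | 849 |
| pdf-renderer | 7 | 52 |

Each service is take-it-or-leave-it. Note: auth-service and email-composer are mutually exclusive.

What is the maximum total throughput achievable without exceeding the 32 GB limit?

2418

Best packing: recommendation-engine + thumbnail-service + webhook-dispatcher + email-composer — 32 GB, 2418 total.
Next best is thumbnail-service + webhook-dispatcher + email-composer at 2297 (29 GB) — short by 121.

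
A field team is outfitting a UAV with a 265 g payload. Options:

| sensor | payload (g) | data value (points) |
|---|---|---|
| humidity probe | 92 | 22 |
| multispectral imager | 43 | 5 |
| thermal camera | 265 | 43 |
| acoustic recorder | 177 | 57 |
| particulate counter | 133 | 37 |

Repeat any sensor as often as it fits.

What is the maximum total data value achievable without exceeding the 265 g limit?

Taking 2×multispectral imager + acoustic recorder: 263 g used, 67 in data value.
Nothing else within 265 g beats 67.

67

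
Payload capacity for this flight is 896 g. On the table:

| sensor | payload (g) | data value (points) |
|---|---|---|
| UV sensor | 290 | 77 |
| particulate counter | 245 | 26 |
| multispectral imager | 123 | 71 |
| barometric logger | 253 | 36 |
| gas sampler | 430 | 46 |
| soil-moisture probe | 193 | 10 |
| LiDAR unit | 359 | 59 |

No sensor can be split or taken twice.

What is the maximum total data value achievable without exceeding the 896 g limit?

207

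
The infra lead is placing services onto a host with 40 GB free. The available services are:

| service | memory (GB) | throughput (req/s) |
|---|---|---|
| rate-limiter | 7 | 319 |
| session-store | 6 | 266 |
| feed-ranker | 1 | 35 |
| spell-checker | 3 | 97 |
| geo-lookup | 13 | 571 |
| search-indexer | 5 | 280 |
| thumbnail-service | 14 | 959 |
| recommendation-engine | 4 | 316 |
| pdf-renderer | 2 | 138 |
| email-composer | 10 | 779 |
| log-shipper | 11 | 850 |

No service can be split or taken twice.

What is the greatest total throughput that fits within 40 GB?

A density-first pass picks rate-limiter + feed-ranker + search-indexer + recommendation-engine + pdf-renderer + email-composer + log-shipper — 2717 at 40 GB.
Replace rate-limiter and search-indexer and pdf-renderer with thumbnail-service: the trade gains 222 net, giving 2939 at 40 GB.

2939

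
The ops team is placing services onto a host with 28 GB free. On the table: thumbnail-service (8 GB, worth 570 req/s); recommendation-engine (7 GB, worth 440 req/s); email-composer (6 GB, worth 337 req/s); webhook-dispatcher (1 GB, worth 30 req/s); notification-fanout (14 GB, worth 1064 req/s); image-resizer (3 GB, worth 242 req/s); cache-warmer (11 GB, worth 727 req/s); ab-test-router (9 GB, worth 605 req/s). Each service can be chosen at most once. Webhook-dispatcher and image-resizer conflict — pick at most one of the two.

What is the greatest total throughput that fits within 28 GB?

2033

Best packing: notification-fanout + image-resizer + cache-warmer — 28 GB, 2033 total.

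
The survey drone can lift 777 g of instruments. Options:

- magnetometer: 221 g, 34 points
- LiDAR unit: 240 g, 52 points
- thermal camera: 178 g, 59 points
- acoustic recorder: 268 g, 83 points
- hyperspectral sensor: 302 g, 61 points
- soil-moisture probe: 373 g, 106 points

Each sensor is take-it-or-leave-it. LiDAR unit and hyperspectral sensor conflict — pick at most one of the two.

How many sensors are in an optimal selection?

3

Optimal total is 203.
One optimal bundle: thermal camera + acoustic recorder + hyperspectral sensor (748 g).
Any selection reaching 203 contains exactly 3 sensors.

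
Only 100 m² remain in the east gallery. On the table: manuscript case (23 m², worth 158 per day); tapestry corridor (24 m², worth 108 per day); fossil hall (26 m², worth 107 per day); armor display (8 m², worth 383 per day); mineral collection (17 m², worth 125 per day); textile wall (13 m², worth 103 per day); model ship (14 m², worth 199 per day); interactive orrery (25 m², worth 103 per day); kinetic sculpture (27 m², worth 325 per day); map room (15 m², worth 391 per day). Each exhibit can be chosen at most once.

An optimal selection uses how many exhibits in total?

6

The maximum expected visitors within 100 m² is 1559.
manuscript case + armor display + textile wall + model ship + kinetic sculpture + map room hits 1559 at 100 m².
Every optimal selection uses 6 exhibits.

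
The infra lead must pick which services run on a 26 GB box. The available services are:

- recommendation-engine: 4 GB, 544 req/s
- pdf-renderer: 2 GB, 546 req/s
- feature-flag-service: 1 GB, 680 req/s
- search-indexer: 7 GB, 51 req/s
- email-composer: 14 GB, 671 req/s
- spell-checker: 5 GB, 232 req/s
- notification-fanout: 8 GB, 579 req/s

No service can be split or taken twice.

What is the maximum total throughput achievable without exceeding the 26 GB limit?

Density check — feature-flag-service 680.00, pdf-renderer 273.00, recommendation-engine 136.00, notification-fanout 72.38 are the best per GB.
A density-first pass picks recommendation-engine + pdf-renderer + feature-flag-service + spell-checker + notification-fanout — 2581 at 20 GB.
The 8 GB tied up in notification-fanout is better spent on email-composer — total rises to 2673 (26 GB).

2673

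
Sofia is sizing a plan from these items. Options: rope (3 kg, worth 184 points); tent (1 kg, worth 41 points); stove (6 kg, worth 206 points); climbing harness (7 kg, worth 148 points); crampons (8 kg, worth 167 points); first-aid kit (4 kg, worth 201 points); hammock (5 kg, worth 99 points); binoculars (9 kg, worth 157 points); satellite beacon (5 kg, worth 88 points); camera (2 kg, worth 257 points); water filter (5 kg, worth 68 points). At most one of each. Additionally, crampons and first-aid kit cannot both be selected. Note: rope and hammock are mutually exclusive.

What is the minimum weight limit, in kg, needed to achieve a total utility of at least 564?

9

Look for the lowest-weight combination reaching 564.
Taking rope + first-aid kit + camera gives 642 (≥ 564) for 9 kg.
Any bundle with less than 9 kg falls short of 564.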